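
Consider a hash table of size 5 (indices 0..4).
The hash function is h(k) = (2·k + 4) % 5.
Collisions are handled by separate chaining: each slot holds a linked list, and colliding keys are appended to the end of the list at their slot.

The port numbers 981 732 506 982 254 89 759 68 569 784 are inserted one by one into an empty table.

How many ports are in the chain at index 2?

5

981 -> bucket 1
732 -> bucket 3
506 -> bucket 1 (collision)
982 -> bucket 3 (collision)
254 -> bucket 2
89 -> bucket 2 (collision)
759 -> bucket 2 (collision)
68 -> bucket 0
569 -> bucket 2 (collision)
784 -> bucket 2 (collision)
Final buckets:
0: 68
1: 981 -> 506
2: 254 -> 89 -> 759 -> 569 -> 784
3: 732 -> 982
4: .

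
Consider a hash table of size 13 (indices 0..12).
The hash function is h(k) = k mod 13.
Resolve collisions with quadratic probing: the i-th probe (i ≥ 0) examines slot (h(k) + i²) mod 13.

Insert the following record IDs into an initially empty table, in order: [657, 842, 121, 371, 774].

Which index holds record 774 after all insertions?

11

657: h=7 => slot 7
842: h=10 => slot 10
121: h=4 => slot 4
371: h=7, probe 7,8 => slot 8
774: h=7, probe 7,8,11 => slot 11
Table: [_, _, _, _, 121, _, _, 657, 371, _, 842, 774, _]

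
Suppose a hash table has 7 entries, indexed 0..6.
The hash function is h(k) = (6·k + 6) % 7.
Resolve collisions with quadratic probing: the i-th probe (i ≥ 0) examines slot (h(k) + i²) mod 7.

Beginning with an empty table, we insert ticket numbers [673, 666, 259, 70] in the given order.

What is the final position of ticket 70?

673: h=5 => slot 5
666: h=5, probe 5,6 => slot 6
259: h=6, probe 6,0 => slot 0
70: h=6, probe 6,0,3 => slot 3
Table: [259, ∅, ∅, 70, ∅, 673, 666]

3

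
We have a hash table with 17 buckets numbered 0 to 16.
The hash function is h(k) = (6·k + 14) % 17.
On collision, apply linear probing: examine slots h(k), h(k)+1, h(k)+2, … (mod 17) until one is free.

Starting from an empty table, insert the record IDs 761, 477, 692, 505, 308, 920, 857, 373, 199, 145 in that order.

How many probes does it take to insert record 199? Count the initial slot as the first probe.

4

Insert 761: h=7, slot 7 empty → index 7.
Insert 477: h=3, slot 3 empty → index 3.
Insert 692: h=1, slot 1 empty → index 1.
Insert 505: h=1, slot 1 occupied → index 2.
Insert 308: h=9, slot 9 empty → index 9.
Insert 920: h=9, slot 9 occupied → index 10.
Insert 857: h=5, slot 5 empty → index 5.
Insert 373: h=8, slot 8 empty → index 8.
Insert 199: h=1, slots 1,2,3 occupied → index 4.
Insert 145: h=0, slot 0 empty → index 0.
Table: [145, 692, 505, 477, 199, 857, _, 761, 373, 308, 920, _, _, _, _, _, _]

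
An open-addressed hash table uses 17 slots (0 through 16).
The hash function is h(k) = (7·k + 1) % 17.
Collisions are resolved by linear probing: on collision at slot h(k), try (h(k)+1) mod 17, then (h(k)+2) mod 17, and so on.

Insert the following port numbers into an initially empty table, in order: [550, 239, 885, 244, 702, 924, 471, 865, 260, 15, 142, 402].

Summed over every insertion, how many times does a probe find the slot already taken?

Insert 550: h=9, slot 9 empty => index 9.
Insert 239: h=8, slot 8 empty => index 8.
Insert 885: h=8, slots 8,9 occupied => index 10.
Insert 244: h=9, slots 9,10 occupied => index 11.
Insert 702: h=2, slot 2 empty => index 2.
Insert 924: h=9, slots 9,10,11 occupied => index 12.
Insert 471: h=0, slot 0 empty => index 0.
Insert 865: h=4, slot 4 empty => index 4.
Insert 260: h=2, slot 2 occupied => index 3.
Insert 15: h=4, slot 4 occupied => index 5.
Insert 142: h=9, slots 9,10,11,12 occupied => index 13.
Insert 402: h=10, slots 10,11,12,13 occupied => index 14.
Table: [471, —, 702, 260, 865, 15, —, —, 239, 550, 885, 244, 924, 142, 402, —, —]

17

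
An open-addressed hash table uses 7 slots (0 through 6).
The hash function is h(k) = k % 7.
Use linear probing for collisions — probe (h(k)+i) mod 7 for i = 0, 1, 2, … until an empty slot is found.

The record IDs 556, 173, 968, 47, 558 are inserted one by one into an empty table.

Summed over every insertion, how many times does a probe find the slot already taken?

556 hashes to 3; slot 3 is free -> place at 3.
173 hashes to 5; slot 5 is free -> place at 5.
968 hashes to 2; slot 2 is free -> place at 2.
47 hashes to 5; 5 taken -> place at 6.
558 hashes to 5; 5,6 taken -> place at 0.
Table: [558, _, 968, 556, _, 173, 47]

3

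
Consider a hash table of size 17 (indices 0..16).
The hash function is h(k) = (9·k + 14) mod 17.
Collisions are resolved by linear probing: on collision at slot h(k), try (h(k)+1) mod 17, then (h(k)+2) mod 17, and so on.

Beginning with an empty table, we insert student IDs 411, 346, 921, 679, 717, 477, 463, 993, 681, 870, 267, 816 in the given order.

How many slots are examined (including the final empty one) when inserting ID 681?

411 hashes to 7; slot 7 is free => place at 7.
346 hashes to 0; slot 0 is free => place at 0.
921 hashes to 7; 7 taken => place at 8.
679 hashes to 5; slot 5 is free => place at 5.
717 hashes to 7; 7,8 taken => place at 9.
477 hashes to 6; slot 6 is free => place at 6.
463 hashes to 16; slot 16 is free => place at 16.
993 hashes to 9; 9 taken => place at 10.
681 hashes to 6; 6,7,8,9,10 taken => place at 11.
870 hashes to 7; 7,8,9,10,11 taken => place at 12.
267 hashes to 3; slot 3 is free => place at 3.
816 hashes to 14; slot 14 is free => place at 14.
Table: [346, ., ., 267, ., 679, 477, 411, 921, 717, 993, 681, 870, ., 816, ., 463]

6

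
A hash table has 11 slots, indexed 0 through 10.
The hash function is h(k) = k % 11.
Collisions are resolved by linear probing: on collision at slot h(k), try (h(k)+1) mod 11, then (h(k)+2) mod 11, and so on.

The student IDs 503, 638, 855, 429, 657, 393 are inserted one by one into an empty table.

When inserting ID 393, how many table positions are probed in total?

6

503: h=8 → slot 8
638: h=0 → slot 0
855: h=8, probe 8,9 → slot 9
429: h=0, probe 0,1 → slot 1
657: h=8, probe 8,9,10 → slot 10
393: h=8, probe 8,9,10,0,1,2 → slot 2
Table: [638, 429, 393, ∅, ∅, ∅, ∅, ∅, 503, 855, 657]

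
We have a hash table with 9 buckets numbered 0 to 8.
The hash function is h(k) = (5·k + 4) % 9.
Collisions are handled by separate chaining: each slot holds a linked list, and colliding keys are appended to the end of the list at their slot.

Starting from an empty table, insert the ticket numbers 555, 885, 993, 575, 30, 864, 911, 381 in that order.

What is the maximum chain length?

4

Insert 555: h=7, bucket 7 empty → new chain.
Insert 885: h=1, bucket 1 empty → new chain.
Insert 993: h=1, bucket 1 nonempty → append to chain.
Insert 575: h=8, bucket 8 empty → new chain.
Insert 30: h=1, bucket 1 nonempty → append to chain.
Insert 864: h=4, bucket 4 empty → new chain.
Insert 911: h=5, bucket 5 empty → new chain.
Insert 381: h=1, bucket 1 nonempty → append to chain.
Final buckets:
0: ∅
1: 885 -> 993 -> 30 -> 381
2: ∅
3: ∅
4: 864
5: 911
6: ∅
7: 555
8: 575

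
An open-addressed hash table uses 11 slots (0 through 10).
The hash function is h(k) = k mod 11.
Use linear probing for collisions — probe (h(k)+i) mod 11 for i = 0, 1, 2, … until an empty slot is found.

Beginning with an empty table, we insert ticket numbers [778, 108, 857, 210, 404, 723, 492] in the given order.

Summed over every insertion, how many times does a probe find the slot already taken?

14

778 hashes to 8; slot 8 is free → place at 8.
108 hashes to 9; slot 9 is free → place at 9.
857 hashes to 10; slot 10 is free → place at 10.
210 hashes to 1; slot 1 is free → place at 1.
404 hashes to 8; 8,9,10 taken → place at 0.
723 hashes to 8; 8,9,10,0,1 taken → place at 2.
492 hashes to 8; 8,9,10,0,1,2 taken → place at 3.
Table: [404, 210, 723, 492, _, _, _, _, 778, 108, 857]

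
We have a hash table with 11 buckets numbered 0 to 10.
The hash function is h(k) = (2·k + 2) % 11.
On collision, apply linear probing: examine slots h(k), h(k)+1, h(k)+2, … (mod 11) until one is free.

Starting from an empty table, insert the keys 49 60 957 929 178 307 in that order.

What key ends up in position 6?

178

Insert 49: h=1, slot 1 empty -> index 1.
Insert 60: h=1, slot 1 occupied -> index 2.
Insert 957: h=2, slot 2 occupied -> index 3.
Insert 929: h=1, slots 1,2,3 occupied -> index 4.
Insert 178: h=6, slot 6 empty -> index 6.
Insert 307: h=0, slot 0 empty -> index 0.
Table: [307, 49, 60, 957, 929, -, 178, -, -, -, -]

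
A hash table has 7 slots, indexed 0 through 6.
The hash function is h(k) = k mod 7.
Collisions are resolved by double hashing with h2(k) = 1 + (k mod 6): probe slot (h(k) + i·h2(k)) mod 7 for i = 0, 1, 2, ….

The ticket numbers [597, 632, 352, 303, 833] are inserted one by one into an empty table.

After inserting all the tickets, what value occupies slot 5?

597 hashes to 2; slot 2 is free -> place at 2.
632 hashes to 2, h2=3; 2 taken -> place at 5.
352 hashes to 2, h2=5; 2 taken -> place at 0.
303 hashes to 2, h2=4; 2 taken -> place at 6.
833 hashes to 0, h2=6; 0,6,5 taken -> place at 4.
Table: [352, —, 597, —, 833, 632, 303]

632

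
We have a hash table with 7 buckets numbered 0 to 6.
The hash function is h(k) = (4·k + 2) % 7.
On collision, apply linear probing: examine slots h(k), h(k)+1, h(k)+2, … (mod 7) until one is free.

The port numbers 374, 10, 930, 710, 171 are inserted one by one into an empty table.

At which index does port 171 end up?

374: h=0 → slot 0
10: h=0, probe 0,1 → slot 1
930: h=5 → slot 5
710: h=0, probe 0,1,2 → slot 2
171: h=0, probe 0,1,2,3 → slot 3
Table: [374, 10, 710, 171, —, 930, —]

3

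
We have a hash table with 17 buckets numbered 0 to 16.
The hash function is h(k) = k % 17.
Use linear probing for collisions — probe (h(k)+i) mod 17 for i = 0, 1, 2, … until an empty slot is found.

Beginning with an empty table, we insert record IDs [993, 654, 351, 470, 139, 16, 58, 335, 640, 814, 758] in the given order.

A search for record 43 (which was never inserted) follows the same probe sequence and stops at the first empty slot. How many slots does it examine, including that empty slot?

993: h=7 => slot 7
654: h=8 => slot 8
351: h=11 => slot 11
470: h=11, probe 11,12 => slot 12
139: h=3 => slot 3
16: h=16 => slot 16
58: h=7, probe 7,8,9 => slot 9
335: h=12, probe 12,13 => slot 13
640: h=11, probe 11,12,13,14 => slot 14
814: h=15 => slot 15
758: h=10 => slot 10
Table: [—, —, —, 139, —, —, —, 993, 654, 58, 758, 351, 470, 335, 640, 814, 16]
Lookup 43: h=9, probe 9,10,11,12,13,14,15,16,0 → slot 0 empty, not found.

9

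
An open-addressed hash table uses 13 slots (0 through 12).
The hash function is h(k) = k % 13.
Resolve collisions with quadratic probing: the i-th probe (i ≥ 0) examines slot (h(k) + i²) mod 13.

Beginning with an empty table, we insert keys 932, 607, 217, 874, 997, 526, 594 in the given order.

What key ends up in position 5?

Insert 932: h=9, slot 9 empty => index 9.
Insert 607: h=9, slot 9 occupied => index 10.
Insert 217: h=9, slots 9,10 occupied => index 0.
Insert 874: h=3, slot 3 empty => index 3.
Insert 997: h=9, slots 9,10,0 occupied => index 5.
Insert 526: h=6, slot 6 empty => index 6.
Insert 594: h=9, slots 9,10,0,5 occupied => index 12.
Table: [217, ., ., 874, ., 997, 526, ., ., 932, 607, ., 594]

997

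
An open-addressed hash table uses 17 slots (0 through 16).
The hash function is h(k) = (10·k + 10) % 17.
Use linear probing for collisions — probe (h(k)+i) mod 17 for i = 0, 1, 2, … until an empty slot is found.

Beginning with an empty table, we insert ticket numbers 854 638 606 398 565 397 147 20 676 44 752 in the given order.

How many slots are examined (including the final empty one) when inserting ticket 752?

Insert 854: h=16, slot 16 empty => index 16.
Insert 638: h=15, slot 15 empty => index 15.
Insert 606: h=1, slot 1 empty => index 1.
Insert 398: h=12, slot 12 empty => index 12.
Insert 565: h=16, slot 16 occupied => index 0.
Insert 397: h=2, slot 2 empty => index 2.
Insert 147: h=1, slots 1,2 occupied => index 3.
Insert 20: h=6, slot 6 empty => index 6.
Insert 676: h=4, slot 4 empty => index 4.
Insert 44: h=8, slot 8 empty => index 8.
Insert 752: h=16, slots 16,0,1,2,3,4 occupied => index 5.
Table: [565, 606, 397, 147, 676, 752, 20, ., 44, ., ., ., 398, ., ., 638, 854]

7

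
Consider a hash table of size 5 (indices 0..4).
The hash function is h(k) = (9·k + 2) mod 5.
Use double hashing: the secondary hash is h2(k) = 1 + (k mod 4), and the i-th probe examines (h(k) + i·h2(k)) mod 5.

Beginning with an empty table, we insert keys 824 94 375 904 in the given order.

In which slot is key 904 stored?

4

Insert 824: h=3, slot 3 empty => index 3.
Insert 94: h=3, h2=3, slot 3 occupied => index 1.
Insert 375: h=2, slot 2 empty => index 2.
Insert 904: h=3, h2=1, slot 3 occupied => index 4.
Table: [—, 94, 375, 824, 904]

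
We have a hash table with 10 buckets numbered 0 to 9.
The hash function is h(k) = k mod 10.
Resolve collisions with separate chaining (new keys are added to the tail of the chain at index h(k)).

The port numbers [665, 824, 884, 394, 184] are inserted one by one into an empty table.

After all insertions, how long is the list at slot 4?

Insert 665: h=5, bucket 5 empty -> new chain.
Insert 824: h=4, bucket 4 empty -> new chain.
Insert 884: h=4, bucket 4 nonempty -> append to chain.
Insert 394: h=4, bucket 4 nonempty -> append to chain.
Insert 184: h=4, bucket 4 nonempty -> append to chain.
Final buckets:
0: ∅
1: ∅
2: ∅
3: ∅
4: 824 -> 884 -> 394 -> 184
5: 665
6: ∅
7: ∅
8: ∅
9: ∅

4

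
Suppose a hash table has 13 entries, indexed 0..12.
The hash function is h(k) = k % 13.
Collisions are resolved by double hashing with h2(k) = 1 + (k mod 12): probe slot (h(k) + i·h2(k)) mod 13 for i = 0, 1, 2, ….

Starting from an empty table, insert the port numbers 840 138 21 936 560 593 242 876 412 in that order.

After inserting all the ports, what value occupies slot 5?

21

840: h=8 → slot 8
138: h=8, h2=7, probe 8,2 → slot 2
21: h=8, h2=10, probe 8,5 → slot 5
936: h=0 → slot 0
560: h=1 → slot 1
593: h=8, h2=6, probe 8,1,7 → slot 7
242: h=8, h2=3, probe 8,11 → slot 11
876: h=5, h2=1, probe 5,6 → slot 6
412: h=9 → slot 9
Table: [936, 560, 138, _, _, 21, 876, 593, 840, 412, _, 242, _]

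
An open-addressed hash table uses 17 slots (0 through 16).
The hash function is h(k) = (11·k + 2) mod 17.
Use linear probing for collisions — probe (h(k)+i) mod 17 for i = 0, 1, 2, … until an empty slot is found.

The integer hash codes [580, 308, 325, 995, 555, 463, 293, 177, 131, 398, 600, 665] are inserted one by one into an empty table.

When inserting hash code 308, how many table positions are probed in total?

Insert 580: h=7, slot 7 empty -> index 7.
Insert 308: h=7, slot 7 occupied -> index 8.
Insert 325: h=7, slots 7,8 occupied -> index 9.
Insert 995: h=16, slot 16 empty -> index 16.
Insert 555: h=4, slot 4 empty -> index 4.
Insert 463: h=12, slot 12 empty -> index 12.
Insert 293: h=12, slot 12 occupied -> index 13.
Insert 177: h=11, slot 11 empty -> index 11.
Insert 131: h=15, slot 15 empty -> index 15.
Insert 398: h=11, slots 11,12,13 occupied -> index 14.
Insert 600: h=6, slot 6 empty -> index 6.
Insert 665: h=7, slots 7,8,9 occupied -> index 10.
Table: [—, —, —, —, 555, —, 600, 580, 308, 325, 665, 177, 463, 293, 398, 131, 995]

2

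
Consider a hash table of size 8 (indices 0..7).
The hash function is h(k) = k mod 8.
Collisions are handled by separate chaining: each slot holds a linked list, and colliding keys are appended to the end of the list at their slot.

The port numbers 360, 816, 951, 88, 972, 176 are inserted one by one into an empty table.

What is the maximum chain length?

360 -> bucket 0
816 -> bucket 0 (collision)
951 -> bucket 7
88 -> bucket 0 (collision)
972 -> bucket 4
176 -> bucket 0 (collision)
Final buckets:
0: 360 -> 816 -> 88 -> 176
1: —
2: —
3: —
4: 972
5: —
6: —
7: 951

4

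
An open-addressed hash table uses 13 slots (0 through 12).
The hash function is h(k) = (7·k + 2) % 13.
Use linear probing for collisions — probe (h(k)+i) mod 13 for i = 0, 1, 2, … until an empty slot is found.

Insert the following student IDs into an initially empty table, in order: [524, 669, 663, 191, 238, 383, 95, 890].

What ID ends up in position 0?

524 hashes to 4; slot 4 is free -> place at 4.
669 hashes to 5; slot 5 is free -> place at 5.
663 hashes to 2; slot 2 is free -> place at 2.
191 hashes to 0; slot 0 is free -> place at 0.
238 hashes to 4; 4,5 taken -> place at 6.
383 hashes to 5; 5,6 taken -> place at 7.
95 hashes to 4; 4,5,6,7 taken -> place at 8.
890 hashes to 5; 5,6,7,8 taken -> place at 9.
Table: [191, ., 663, ., 524, 669, 238, 383, 95, 890, ., ., .]

191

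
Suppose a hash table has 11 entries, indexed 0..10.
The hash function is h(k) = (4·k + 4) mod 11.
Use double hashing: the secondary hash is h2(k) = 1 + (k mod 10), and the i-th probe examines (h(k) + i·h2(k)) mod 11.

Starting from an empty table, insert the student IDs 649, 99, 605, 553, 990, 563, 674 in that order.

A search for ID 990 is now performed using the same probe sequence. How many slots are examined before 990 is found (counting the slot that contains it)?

3

649 hashes to 4; slot 4 is free -> place at 4.
99 hashes to 4, h2=10; 4 taken -> place at 3.
605 hashes to 4, h2=6; 4 taken -> place at 10.
553 hashes to 5; slot 5 is free -> place at 5.
990 hashes to 4, h2=1; 4,5 taken -> place at 6.
563 hashes to 1; slot 1 is free -> place at 1.
674 hashes to 5, h2=5; 5,10,4 taken -> place at 9.
Table: [∅, 563, ∅, 99, 649, 553, 990, ∅, ∅, 674, 605]
Lookup 990: h=4, h2=1, probe 4,5,6 → found at 6.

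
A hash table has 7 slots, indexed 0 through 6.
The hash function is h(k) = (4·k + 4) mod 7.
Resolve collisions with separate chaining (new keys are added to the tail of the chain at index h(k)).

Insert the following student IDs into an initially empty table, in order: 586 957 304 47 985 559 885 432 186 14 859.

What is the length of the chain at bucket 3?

6

Insert 586: h=3, bucket 3 empty -> new chain.
Insert 957: h=3, bucket 3 nonempty -> append to chain.
Insert 304: h=2, bucket 2 empty -> new chain.
Insert 47: h=3, bucket 3 nonempty -> append to chain.
Insert 985: h=3, bucket 3 nonempty -> append to chain.
Insert 559: h=0, bucket 0 empty -> new chain.
Insert 885: h=2, bucket 2 nonempty -> append to chain.
Insert 432: h=3, bucket 3 nonempty -> append to chain.
Insert 186: h=6, bucket 6 empty -> new chain.
Insert 14: h=4, bucket 4 empty -> new chain.
Insert 859: h=3, bucket 3 nonempty -> append to chain.
Final buckets:
0: 559
1: .
2: 304 -> 885
3: 586 -> 957 -> 47 -> 985 -> 432 -> 859
4: 14
5: .
6: 186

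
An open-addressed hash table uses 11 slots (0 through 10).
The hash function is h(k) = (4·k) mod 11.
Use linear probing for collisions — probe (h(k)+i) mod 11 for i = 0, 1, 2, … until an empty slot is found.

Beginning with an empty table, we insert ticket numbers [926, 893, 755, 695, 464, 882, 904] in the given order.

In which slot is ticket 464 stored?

0

Insert 926: h=8, slot 8 empty -> index 8.
Insert 893: h=8, slot 8 occupied -> index 9.
Insert 755: h=6, slot 6 empty -> index 6.
Insert 695: h=8, slots 8,9 occupied -> index 10.
Insert 464: h=8, slots 8,9,10 occupied -> index 0.
Insert 882: h=8, slots 8,9,10,0 occupied -> index 1.
Insert 904: h=8, slots 8,9,10,0,1 occupied -> index 2.
Table: [464, 882, 904, —, —, —, 755, —, 926, 893, 695]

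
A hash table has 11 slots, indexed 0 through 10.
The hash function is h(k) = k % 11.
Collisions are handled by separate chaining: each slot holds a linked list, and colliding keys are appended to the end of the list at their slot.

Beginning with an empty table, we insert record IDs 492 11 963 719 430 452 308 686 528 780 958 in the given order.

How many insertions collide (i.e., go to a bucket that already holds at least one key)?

5

Insert 492: h=8, bucket 8 empty -> new chain.
Insert 11: h=0, bucket 0 empty -> new chain.
Insert 963: h=6, bucket 6 empty -> new chain.
Insert 719: h=4, bucket 4 empty -> new chain.
Insert 430: h=1, bucket 1 empty -> new chain.
Insert 452: h=1, bucket 1 nonempty -> append to chain.
Insert 308: h=0, bucket 0 nonempty -> append to chain.
Insert 686: h=4, bucket 4 nonempty -> append to chain.
Insert 528: h=0, bucket 0 nonempty -> append to chain.
Insert 780: h=10, bucket 10 empty -> new chain.
Insert 958: h=1, bucket 1 nonempty -> append to chain.
Final buckets:
0: 11 -> 308 -> 528
1: 430 -> 452 -> 958
2: -
3: -
4: 719 -> 686
5: -
6: 963
7: -
8: 492
9: -
10: 780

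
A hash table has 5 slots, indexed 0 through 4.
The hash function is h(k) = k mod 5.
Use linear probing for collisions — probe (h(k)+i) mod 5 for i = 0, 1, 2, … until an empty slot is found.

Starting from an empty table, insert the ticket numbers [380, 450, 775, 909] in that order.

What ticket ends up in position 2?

775

Insert 380: h=0, slot 0 empty -> index 0.
Insert 450: h=0, slot 0 occupied -> index 1.
Insert 775: h=0, slots 0,1 occupied -> index 2.
Insert 909: h=4, slot 4 empty -> index 4.
Table: [380, 450, 775, _, 909]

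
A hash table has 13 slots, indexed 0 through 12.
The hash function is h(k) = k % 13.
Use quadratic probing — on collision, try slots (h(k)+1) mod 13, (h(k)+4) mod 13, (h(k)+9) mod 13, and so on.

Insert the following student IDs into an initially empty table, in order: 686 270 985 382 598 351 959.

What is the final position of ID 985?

686 hashes to 10; slot 10 is free -> place at 10.
270 hashes to 10; 10 taken -> place at 11.
985 hashes to 10; 10,11 taken -> place at 1.
382 hashes to 5; slot 5 is free -> place at 5.
598 hashes to 0; slot 0 is free -> place at 0.
351 hashes to 0; 0,1 taken -> place at 4.
959 hashes to 10; 10,11,1 taken -> place at 6.
Table: [598, 985, _, _, 351, 382, 959, _, _, _, 686, 270, _]

1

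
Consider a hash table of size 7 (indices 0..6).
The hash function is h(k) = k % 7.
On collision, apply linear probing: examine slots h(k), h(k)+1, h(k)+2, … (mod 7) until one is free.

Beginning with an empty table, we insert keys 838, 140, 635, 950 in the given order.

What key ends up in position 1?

Insert 838: h=5, slot 5 empty => index 5.
Insert 140: h=0, slot 0 empty => index 0.
Insert 635: h=5, slot 5 occupied => index 6.
Insert 950: h=5, slots 5,6,0 occupied => index 1.
Table: [140, 950, ∅, ∅, ∅, 838, 635]

950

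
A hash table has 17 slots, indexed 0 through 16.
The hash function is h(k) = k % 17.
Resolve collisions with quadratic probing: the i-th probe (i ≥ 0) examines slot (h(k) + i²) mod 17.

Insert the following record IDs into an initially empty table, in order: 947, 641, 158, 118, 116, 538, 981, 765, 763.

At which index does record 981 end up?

947: h=12 -> slot 12
641: h=12, probe 12,13 -> slot 13
158: h=5 -> slot 5
118: h=16 -> slot 16
116: h=14 -> slot 14
538: h=11 -> slot 11
981: h=12, probe 12,13,16,4 -> slot 4
765: h=0 -> slot 0
763: h=15 -> slot 15
Table: [765, _, _, _, 981, 158, _, _, _, _, _, 538, 947, 641, 116, 763, 118]

4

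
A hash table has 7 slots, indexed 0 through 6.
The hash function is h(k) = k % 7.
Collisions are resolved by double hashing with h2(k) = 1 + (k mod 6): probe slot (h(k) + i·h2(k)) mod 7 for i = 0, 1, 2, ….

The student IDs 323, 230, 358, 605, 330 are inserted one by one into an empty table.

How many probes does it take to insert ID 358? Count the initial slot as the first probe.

3

323 hashes to 1; slot 1 is free -> place at 1.
230 hashes to 6; slot 6 is free -> place at 6.
358 hashes to 1, h2=5; 1,6 taken -> place at 4.
605 hashes to 3; slot 3 is free -> place at 3.
330 hashes to 1, h2=1; 1 taken -> place at 2.
Table: [—, 323, 330, 605, 358, —, 230]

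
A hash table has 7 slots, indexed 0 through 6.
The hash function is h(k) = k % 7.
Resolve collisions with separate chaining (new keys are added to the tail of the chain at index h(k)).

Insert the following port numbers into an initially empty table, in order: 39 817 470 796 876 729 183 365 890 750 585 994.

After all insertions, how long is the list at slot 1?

Insert 39: h=4, bucket 4 empty -> new chain.
Insert 817: h=5, bucket 5 empty -> new chain.
Insert 470: h=1, bucket 1 empty -> new chain.
Insert 796: h=5, bucket 5 nonempty -> append to chain.
Insert 876: h=1, bucket 1 nonempty -> append to chain.
Insert 729: h=1, bucket 1 nonempty -> append to chain.
Insert 183: h=1, bucket 1 nonempty -> append to chain.
Insert 365: h=1, bucket 1 nonempty -> append to chain.
Insert 890: h=1, bucket 1 nonempty -> append to chain.
Insert 750: h=1, bucket 1 nonempty -> append to chain.
Insert 585: h=4, bucket 4 nonempty -> append to chain.
Insert 994: h=0, bucket 0 empty -> new chain.
Final buckets:
0: 994
1: 470 -> 876 -> 729 -> 183 -> 365 -> 890 -> 750
2: —
3: —
4: 39 -> 585
5: 817 -> 796
6: —

7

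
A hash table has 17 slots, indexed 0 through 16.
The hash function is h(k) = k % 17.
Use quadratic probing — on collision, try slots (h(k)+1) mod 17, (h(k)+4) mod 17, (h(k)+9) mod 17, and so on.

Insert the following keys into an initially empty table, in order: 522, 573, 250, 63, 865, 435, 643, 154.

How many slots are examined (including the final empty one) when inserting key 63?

522 hashes to 12; slot 12 is free -> place at 12.
573 hashes to 12; 12 taken -> place at 13.
250 hashes to 12; 12,13 taken -> place at 16.
63 hashes to 12; 12,13,16 taken -> place at 4.
865 hashes to 15; slot 15 is free -> place at 15.
435 hashes to 10; slot 10 is free -> place at 10.
643 hashes to 14; slot 14 is free -> place at 14.
154 hashes to 1; slot 1 is free -> place at 1.
Table: [., 154, ., ., 63, ., ., ., ., ., 435, ., 522, 573, 643, 865, 250]

4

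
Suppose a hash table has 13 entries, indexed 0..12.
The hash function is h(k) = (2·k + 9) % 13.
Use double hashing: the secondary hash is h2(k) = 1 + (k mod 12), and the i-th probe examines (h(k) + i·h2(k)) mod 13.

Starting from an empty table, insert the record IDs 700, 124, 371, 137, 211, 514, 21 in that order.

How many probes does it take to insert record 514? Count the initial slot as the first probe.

2

700: h=5 => slot 5
124: h=10 => slot 10
371: h=10, h2=12, probe 10,9 => slot 9
137: h=10, h2=6, probe 10,3 => slot 3
211: h=2 => slot 2
514: h=10, h2=11, probe 10,8 => slot 8
21: h=12 => slot 12
Table: [-, -, 211, 137, -, 700, -, -, 514, 371, 124, -, 21]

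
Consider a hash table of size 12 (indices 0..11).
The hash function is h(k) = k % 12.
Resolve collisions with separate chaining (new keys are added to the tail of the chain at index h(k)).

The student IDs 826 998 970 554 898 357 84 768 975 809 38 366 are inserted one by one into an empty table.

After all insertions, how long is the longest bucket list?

3

Insert 826: h=10, bucket 10 empty → new chain.
Insert 998: h=2, bucket 2 empty → new chain.
Insert 970: h=10, bucket 10 nonempty → append to chain.
Insert 554: h=2, bucket 2 nonempty → append to chain.
Insert 898: h=10, bucket 10 nonempty → append to chain.
Insert 357: h=9, bucket 9 empty → new chain.
Insert 84: h=0, bucket 0 empty → new chain.
Insert 768: h=0, bucket 0 nonempty → append to chain.
Insert 975: h=3, bucket 3 empty → new chain.
Insert 809: h=5, bucket 5 empty → new chain.
Insert 38: h=2, bucket 2 nonempty → append to chain.
Insert 366: h=6, bucket 6 empty → new chain.
Final buckets:
0: 84 -> 768
1: -
2: 998 -> 554 -> 38
3: 975
4: -
5: 809
6: 366
7: -
8: -
9: 357
10: 826 -> 970 -> 898
11: -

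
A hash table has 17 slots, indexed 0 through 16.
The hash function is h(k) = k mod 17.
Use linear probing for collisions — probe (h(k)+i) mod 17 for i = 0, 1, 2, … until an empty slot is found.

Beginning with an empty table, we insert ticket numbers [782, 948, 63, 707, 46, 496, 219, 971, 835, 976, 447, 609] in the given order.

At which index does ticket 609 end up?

Insert 782: h=0, slot 0 empty -> index 0.
Insert 948: h=13, slot 13 empty -> index 13.
Insert 63: h=12, slot 12 empty -> index 12.
Insert 707: h=10, slot 10 empty -> index 10.
Insert 46: h=12, slots 12,13 occupied -> index 14.
Insert 496: h=3, slot 3 empty -> index 3.
Insert 219: h=15, slot 15 empty -> index 15.
Insert 971: h=2, slot 2 empty -> index 2.
Insert 835: h=2, slots 2,3 occupied -> index 4.
Insert 976: h=7, slot 7 empty -> index 7.
Insert 447: h=5, slot 5 empty -> index 5.
Insert 609: h=14, slots 14,15 occupied -> index 16.
Table: [782, —, 971, 496, 835, 447, —, 976, —, —, 707, —, 63, 948, 46, 219, 609]

16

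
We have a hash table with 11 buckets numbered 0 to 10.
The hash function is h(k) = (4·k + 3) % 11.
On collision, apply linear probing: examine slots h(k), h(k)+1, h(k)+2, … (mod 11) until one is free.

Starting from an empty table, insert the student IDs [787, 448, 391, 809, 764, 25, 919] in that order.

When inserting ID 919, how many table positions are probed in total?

Insert 787: h=5, slot 5 empty → index 5.
Insert 448: h=2, slot 2 empty → index 2.
Insert 391: h=5, slot 5 occupied → index 6.
Insert 809: h=5, slots 5,6 occupied → index 7.
Insert 764: h=1, slot 1 empty → index 1.
Insert 25: h=4, slot 4 empty → index 4.
Insert 919: h=5, slots 5,6,7 occupied → index 8.
Table: [_, 764, 448, _, 25, 787, 391, 809, 919, _, _]

4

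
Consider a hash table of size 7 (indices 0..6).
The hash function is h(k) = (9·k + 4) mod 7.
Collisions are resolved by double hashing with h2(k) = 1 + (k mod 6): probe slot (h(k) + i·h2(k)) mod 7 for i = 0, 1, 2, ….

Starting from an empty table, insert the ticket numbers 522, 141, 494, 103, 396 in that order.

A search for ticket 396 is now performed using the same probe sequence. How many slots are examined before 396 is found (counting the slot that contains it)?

5

Insert 522: h=5, slot 5 empty => index 5.
Insert 141: h=6, slot 6 empty => index 6.
Insert 494: h=5, h2=3, slot 5 occupied => index 1.
Insert 103: h=0, slot 0 empty => index 0.
Insert 396: h=5, h2=1, slots 5,6,0,1 occupied => index 2.
Table: [103, 494, 396, ∅, ∅, 522, 141]
Lookup 396: h=5, h2=1, probe 5,6,0,1,2 → found at 2.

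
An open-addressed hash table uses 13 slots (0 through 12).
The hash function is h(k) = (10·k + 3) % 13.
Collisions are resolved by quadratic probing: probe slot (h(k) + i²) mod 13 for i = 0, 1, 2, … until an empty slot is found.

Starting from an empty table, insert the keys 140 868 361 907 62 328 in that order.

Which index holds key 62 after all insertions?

2

140 hashes to 12; slot 12 is free => place at 12.
868 hashes to 12; 12 taken => place at 0.
361 hashes to 12; 12,0 taken => place at 3.
907 hashes to 12; 12,0,3 taken => place at 8.
62 hashes to 12; 12,0,3,8 taken => place at 2.
328 hashes to 7; slot 7 is free => place at 7.
Table: [868, _, 62, 361, _, _, _, 328, 907, _, _, _, 140]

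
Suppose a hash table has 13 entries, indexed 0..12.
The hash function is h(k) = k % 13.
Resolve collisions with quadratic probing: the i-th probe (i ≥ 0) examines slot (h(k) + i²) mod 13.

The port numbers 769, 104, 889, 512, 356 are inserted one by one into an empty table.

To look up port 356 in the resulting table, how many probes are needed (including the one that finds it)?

769: h=2 → slot 2
104: h=0 → slot 0
889: h=5 → slot 5
512: h=5, probe 5,6 → slot 6
356: h=5, probe 5,6,9 → slot 9
Table: [104, —, 769, —, —, 889, 512, —, —, 356, —, —, —]
Lookup 356: h=5, probe 5,6,9 → found at 9.

3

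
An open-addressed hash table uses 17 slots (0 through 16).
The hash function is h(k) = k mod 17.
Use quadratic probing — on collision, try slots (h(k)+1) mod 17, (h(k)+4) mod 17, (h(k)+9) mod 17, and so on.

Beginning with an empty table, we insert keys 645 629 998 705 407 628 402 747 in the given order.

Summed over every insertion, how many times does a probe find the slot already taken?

645 hashes to 16; slot 16 is free -> place at 16.
629 hashes to 0; slot 0 is free -> place at 0.
998 hashes to 12; slot 12 is free -> place at 12.
705 hashes to 8; slot 8 is free -> place at 8.
407 hashes to 16; 16,0 taken -> place at 3.
628 hashes to 16; 16,0,3,8 taken -> place at 15.
402 hashes to 11; slot 11 is free -> place at 11.
747 hashes to 16; 16,0,3,8,15 taken -> place at 7.
Table: [629, _, _, 407, _, _, _, 747, 705, _, _, 402, 998, _, _, 628, 645]

11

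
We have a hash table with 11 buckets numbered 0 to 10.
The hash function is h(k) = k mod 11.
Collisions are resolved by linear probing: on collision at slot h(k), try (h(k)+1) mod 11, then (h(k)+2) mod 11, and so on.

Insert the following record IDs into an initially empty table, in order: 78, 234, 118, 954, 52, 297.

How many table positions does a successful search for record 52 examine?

78 hashes to 1; slot 1 is free -> place at 1.
234 hashes to 3; slot 3 is free -> place at 3.
118 hashes to 8; slot 8 is free -> place at 8.
954 hashes to 8; 8 taken -> place at 9.
52 hashes to 8; 8,9 taken -> place at 10.
297 hashes to 0; slot 0 is free -> place at 0.
Table: [297, 78, —, 234, —, —, —, —, 118, 954, 52]
Lookup 52: h=8, probe 8,9,10 → found at 10.

3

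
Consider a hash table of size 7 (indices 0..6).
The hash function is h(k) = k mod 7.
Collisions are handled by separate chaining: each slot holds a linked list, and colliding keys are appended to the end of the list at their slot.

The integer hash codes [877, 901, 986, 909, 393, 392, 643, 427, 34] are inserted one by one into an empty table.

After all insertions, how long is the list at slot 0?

2

877 → bucket 2
901 → bucket 5
986 → bucket 6
909 → bucket 6 (collision)
393 → bucket 1
392 → bucket 0
643 → bucket 6 (collision)
427 → bucket 0 (collision)
34 → bucket 6 (collision)
Final buckets:
0: 392 -> 427
1: 393
2: 877
3: .
4: .
5: 901
6: 986 -> 909 -> 643 -> 34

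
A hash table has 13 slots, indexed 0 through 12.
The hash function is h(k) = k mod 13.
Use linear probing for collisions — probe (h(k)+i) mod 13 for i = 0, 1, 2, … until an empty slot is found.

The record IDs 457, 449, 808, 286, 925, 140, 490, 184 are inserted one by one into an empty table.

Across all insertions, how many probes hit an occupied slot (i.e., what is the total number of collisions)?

457 hashes to 2; slot 2 is free => place at 2.
449 hashes to 7; slot 7 is free => place at 7.
808 hashes to 2; 2 taken => place at 3.
286 hashes to 0; slot 0 is free => place at 0.
925 hashes to 2; 2,3 taken => place at 4.
140 hashes to 10; slot 10 is free => place at 10.
490 hashes to 9; slot 9 is free => place at 9.
184 hashes to 2; 2,3,4 taken => place at 5.
Table: [286, ., 457, 808, 925, 184, ., 449, ., 490, 140, ., .]

6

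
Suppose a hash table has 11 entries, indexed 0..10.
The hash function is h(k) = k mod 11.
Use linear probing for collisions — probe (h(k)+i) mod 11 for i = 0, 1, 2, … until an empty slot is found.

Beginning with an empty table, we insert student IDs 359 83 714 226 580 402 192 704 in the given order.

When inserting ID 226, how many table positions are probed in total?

3

Insert 359: h=7, slot 7 empty => index 7.
Insert 83: h=6, slot 6 empty => index 6.
Insert 714: h=10, slot 10 empty => index 10.
Insert 226: h=6, slots 6,7 occupied => index 8.
Insert 580: h=8, slot 8 occupied => index 9.
Insert 402: h=6, slots 6,7,8,9,10 occupied => index 0.
Insert 192: h=5, slot 5 empty => index 5.
Insert 704: h=0, slot 0 occupied => index 1.
Table: [402, 704, ., ., ., 192, 83, 359, 226, 580, 714]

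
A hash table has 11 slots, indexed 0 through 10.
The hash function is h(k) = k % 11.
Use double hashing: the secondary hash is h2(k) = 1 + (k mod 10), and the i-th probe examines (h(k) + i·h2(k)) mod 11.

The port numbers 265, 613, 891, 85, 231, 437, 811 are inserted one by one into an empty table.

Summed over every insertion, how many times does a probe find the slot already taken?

265 hashes to 1; slot 1 is free → place at 1.
613 hashes to 8; slot 8 is free → place at 8.
891 hashes to 0; slot 0 is free → place at 0.
85 hashes to 8, h2=6; 8 taken → place at 3.
231 hashes to 0, h2=2; 0 taken → place at 2.
437 hashes to 8, h2=8; 8 taken → place at 5.
811 hashes to 8, h2=2; 8 taken → place at 10.
Table: [891, 265, 231, 85, ∅, 437, ∅, ∅, 613, ∅, 811]

4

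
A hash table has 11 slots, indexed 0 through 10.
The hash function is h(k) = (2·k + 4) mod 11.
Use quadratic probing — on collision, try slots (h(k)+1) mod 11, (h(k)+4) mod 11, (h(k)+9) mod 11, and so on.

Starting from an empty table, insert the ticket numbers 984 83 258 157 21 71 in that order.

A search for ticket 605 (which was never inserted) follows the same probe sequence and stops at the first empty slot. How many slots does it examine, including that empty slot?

3

984 hashes to 3; slot 3 is free -> place at 3.
83 hashes to 5; slot 5 is free -> place at 5.
258 hashes to 3; 3 taken -> place at 4.
157 hashes to 10; slot 10 is free -> place at 10.
21 hashes to 2; slot 2 is free -> place at 2.
71 hashes to 3; 3,4 taken -> place at 7.
Table: [., ., 21, 984, 258, 83, ., 71, ., ., 157]
Lookup 605: h=4, probe 4,5,8 → slot 8 empty, not found.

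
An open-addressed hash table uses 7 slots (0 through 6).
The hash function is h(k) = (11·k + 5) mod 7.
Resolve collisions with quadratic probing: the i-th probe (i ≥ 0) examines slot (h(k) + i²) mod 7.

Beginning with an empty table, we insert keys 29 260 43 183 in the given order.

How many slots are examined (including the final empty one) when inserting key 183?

4

29: h=2 => slot 2
260: h=2, probe 2,3 => slot 3
43: h=2, probe 2,3,6 => slot 6
183: h=2, probe 2,3,6,4 => slot 4
Table: [_, _, 29, 260, 183, _, 43]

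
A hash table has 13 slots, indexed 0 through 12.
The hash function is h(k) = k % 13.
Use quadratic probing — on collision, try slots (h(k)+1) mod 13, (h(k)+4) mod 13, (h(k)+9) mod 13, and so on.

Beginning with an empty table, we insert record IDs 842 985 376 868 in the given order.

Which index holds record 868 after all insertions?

1

842: h=10 -> slot 10
985: h=10, probe 10,11 -> slot 11
376: h=12 -> slot 12
868: h=10, probe 10,11,1 -> slot 1
Table: [., 868, ., ., ., ., ., ., ., ., 842, 985, 376]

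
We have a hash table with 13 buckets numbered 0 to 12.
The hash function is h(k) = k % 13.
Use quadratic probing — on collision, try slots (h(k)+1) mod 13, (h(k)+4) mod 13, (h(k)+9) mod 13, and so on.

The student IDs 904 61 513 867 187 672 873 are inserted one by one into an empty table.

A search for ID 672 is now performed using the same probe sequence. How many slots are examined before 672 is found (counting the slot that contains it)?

3

904: h=7 => slot 7
61: h=9 => slot 9
513: h=6 => slot 6
867: h=9, probe 9,10 => slot 10
187: h=5 => slot 5
672: h=9, probe 9,10,0 => slot 0
873: h=2 => slot 2
Table: [672, —, 873, —, —, 187, 513, 904, —, 61, 867, —, —]
Lookup 672: h=9, probe 9,10,0 → found at 0.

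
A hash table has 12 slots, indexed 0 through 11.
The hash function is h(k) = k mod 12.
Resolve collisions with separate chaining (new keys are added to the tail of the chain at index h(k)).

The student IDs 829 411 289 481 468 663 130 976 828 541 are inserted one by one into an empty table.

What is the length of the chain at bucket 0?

2

829 → bucket 1
411 → bucket 3
289 → bucket 1 (collision)
481 → bucket 1 (collision)
468 → bucket 0
663 → bucket 3 (collision)
130 → bucket 10
976 → bucket 4
828 → bucket 0 (collision)
541 → bucket 1 (collision)
Final buckets:
0: 468 -> 828
1: 829 -> 289 -> 481 -> 541
2: _
3: 411 -> 663
4: 976
5: _
6: _
7: _
8: _
9: _
10: 130
11: _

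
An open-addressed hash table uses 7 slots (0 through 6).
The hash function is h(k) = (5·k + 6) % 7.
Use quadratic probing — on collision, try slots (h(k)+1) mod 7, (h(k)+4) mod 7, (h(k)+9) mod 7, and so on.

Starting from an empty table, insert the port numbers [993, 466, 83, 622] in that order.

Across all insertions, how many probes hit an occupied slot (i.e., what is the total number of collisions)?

4

993 hashes to 1; slot 1 is free -> place at 1.
466 hashes to 5; slot 5 is free -> place at 5.
83 hashes to 1; 1 taken -> place at 2.
622 hashes to 1; 1,2,5 taken -> place at 3.
Table: [∅, 993, 83, 622, ∅, 466, ∅]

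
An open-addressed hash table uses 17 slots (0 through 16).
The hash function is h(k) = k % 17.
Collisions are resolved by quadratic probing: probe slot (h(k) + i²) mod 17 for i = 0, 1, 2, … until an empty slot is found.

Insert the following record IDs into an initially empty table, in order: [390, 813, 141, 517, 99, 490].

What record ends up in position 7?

Insert 390: h=16, slot 16 empty → index 16.
Insert 813: h=14, slot 14 empty → index 14.
Insert 141: h=5, slot 5 empty → index 5.
Insert 517: h=7, slot 7 empty → index 7.
Insert 99: h=14, slot 14 occupied → index 15.
Insert 490: h=14, slots 14,15 occupied → index 1.
Table: [—, 490, —, —, —, 141, —, 517, —, —, —, —, —, —, 813, 99, 390]

517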